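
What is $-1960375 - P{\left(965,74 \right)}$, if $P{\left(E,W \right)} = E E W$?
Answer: $-70871025$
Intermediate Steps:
$P{\left(E,W \right)} = W E^{2}$ ($P{\left(E,W \right)} = E^{2} W = W E^{2}$)
$-1960375 - P{\left(965,74 \right)} = -1960375 - 74 \cdot 965^{2} = -1960375 - 74 \cdot 931225 = -1960375 - 68910650 = -70871025$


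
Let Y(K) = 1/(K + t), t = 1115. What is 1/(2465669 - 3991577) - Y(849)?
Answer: -95492/187305207 ≈ -0.00050982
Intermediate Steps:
Y(K) = 1/(1115 + K) (Y(K) = 1/(K + 1115) = 1/(1115 + K))
1/(2465669 - 3991577) - Y(849) = 1/(2465669 - 3991577) - 1/(1115 + 849) = 1/(-1525908) - 1/1964 = -1/1525908 - 1*1/1964 = -1/1525908 - 1/1964 = -95492/187305207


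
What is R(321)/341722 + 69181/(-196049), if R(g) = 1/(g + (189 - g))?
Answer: -91185436201/258406417458 ≈ -0.35288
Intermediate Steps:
R(g) = 1/189
R(321)/341722 + 69181/(-196049) = (1/189)/341722 + 69181/(-196049) = (1/189)*(1/341722) + 69181*(-1/196049) = 1/64585458 - 9883/28007 = -91185436201/258406417458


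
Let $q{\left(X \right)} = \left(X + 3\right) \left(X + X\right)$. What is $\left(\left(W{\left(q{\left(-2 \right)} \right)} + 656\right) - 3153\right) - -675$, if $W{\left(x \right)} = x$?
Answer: $-1826$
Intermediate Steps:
$q{\left(X \right)} = 2 X \left(3 + X\right)$ ($q{\left(X \right)} = \left(3 + X\right) 2 X = 2 X \left(3 + X\right)$)
$\left(\left(W{\left(q{\left(-2 \right)} \right)} + 656\right) - 3153\right) - -675 = \left(\left(2 \left(-2\right) \left(3 - 2\right) + 656\right) - 3153\right) - -675 = \left(\left(2 \left(-2\right) 1 + 656\right) - 3153\right) + \left(676 - 1\right) = \left(\left(-4 + 656\right) - 3153\right) + 675 = \left(652 - 3153\right) + 675 = -2501 + 675 = -1826$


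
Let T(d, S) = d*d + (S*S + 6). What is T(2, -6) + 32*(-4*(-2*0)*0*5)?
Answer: 46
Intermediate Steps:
T(d, S) = 6 + S**2 + d**2 (T(d, S) = d**2 + (S**2 + 6) = d**2 + (6 + S**2) = 6 + S**2 + d**2)
T(2, -6) + 32*(-4*(-2*0)*0*5) = (6 + (-6)**2 + 2**2) + 32*(-4*(-2*0)*0*5) = (6 + 36 + 4) + 32*(-0*0*5) = 46 + 32*(-4*0*5) = 46 + 32*(0*5) = 46 + 32*0 = 46 + 0 = 46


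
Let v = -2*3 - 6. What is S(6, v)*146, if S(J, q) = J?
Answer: 876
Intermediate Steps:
v = -12 (v = -6 - 6 = -12)
S(6, v)*146 = 6*146 = 876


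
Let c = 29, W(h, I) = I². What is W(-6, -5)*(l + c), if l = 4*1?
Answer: 825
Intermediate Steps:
l = 4
W(-6, -5)*(l + c) = (-5)²*(4 + 29) = 25*33 = 825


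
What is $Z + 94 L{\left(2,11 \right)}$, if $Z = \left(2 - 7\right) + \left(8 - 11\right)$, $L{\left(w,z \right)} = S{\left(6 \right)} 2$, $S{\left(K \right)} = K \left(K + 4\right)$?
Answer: $11272$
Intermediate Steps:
$S{\left(K \right)} = K \left(4 + K\right)$
$L{\left(w,z \right)} = 120$ ($L{\left(w,z \right)} = 6 \left(4 + 6\right) 2 = 6 \cdot 10 \cdot 2 = 60 \cdot 2 = 120$)
$Z = -8$ ($Z = -5 + \left(8 - 11\right) = -5 - 3 = -8$)
$Z + 94 L{\left(2,11 \right)} = -8 + 94 \cdot 120 = -8 + 11280 = 11272$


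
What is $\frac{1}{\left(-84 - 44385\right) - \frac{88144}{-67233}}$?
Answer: $- \frac{67233}{2989696133} \approx -2.2488 \cdot 10^{-5}$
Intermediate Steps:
$\frac{1}{\left(-84 - 44385\right) - \frac{88144}{-67233}} = \frac{1}{\left(-84 - 44385\right) - - \frac{88144}{67233}} = \frac{1}{-44469 + \frac{88144}{67233}} = \frac{1}{- \frac{2989696133}{67233}} = - \frac{67233}{2989696133}$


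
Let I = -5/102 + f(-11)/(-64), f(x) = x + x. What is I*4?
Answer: 481/408 ≈ 1.1789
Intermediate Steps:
f(x) = 2*x
I = 481/1632 (I = -5/102 + (2*(-11))/(-64) = -5*1/102 - 22*(-1/64) = -5/102 + 11/32 = 481/1632 ≈ 0.29473)
I*4 = (481/1632)*4 = 481/408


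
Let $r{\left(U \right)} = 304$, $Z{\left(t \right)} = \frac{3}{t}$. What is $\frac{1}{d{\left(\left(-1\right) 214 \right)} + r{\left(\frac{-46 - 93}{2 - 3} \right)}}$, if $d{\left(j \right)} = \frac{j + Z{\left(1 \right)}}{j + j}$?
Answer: $\frac{428}{130323} \approx 0.0032841$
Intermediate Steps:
$d{\left(j \right)} = \frac{3 + j}{2 j}$ ($d{\left(j \right)} = \frac{j + \frac{3}{1}}{j + j} = \frac{j + 3 \cdot 1}{2 j} = \left(j + 3\right) \frac{1}{2 j} = \left(3 + j\right) \frac{1}{2 j} = \frac{3 + j}{2 j}$)
$\frac{1}{d{\left(\left(-1\right) 214 \right)} + r{\left(\frac{-46 - 93}{2 - 3} \right)}} = \frac{1}{\frac{3 - 214}{2 \left(\left(-1\right) 214\right)} + 304} = \frac{1}{\frac{3 - 214}{2 \left(-214\right)} + 304} = \frac{1}{\frac{1}{2} \left(- \frac{1}{214}\right) \left(-211\right) + 304} = \frac{1}{\frac{211}{428} + 304} = \frac{1}{\frac{130323}{428}} = \frac{428}{130323}$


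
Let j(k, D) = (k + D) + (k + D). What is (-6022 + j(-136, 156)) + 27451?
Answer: 21469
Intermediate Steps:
j(k, D) = 2*D + 2*k (j(k, D) = (D + k) + (D + k) = 2*D + 2*k)
(-6022 + j(-136, 156)) + 27451 = (-6022 + (2*156 + 2*(-136))) + 27451 = (-6022 + (312 - 272)) + 27451 = (-6022 + 40) + 27451 = -5982 + 27451 = 21469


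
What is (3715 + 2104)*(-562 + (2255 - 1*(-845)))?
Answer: 14768622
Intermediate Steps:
(3715 + 2104)*(-562 + (2255 - 1*(-845))) = 5819*(-562 + (2255 + 845)) = 5819*(-562 + 3100) = 5819*2538 = 14768622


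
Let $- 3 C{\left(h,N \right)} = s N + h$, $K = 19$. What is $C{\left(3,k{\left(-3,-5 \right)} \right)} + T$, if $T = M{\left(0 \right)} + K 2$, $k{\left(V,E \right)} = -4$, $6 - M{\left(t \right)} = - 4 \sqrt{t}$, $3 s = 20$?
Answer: $\frac{467}{9} \approx 51.889$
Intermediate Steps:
$s = \frac{20}{3}$ ($s = \frac{1}{3} \cdot 20 = \frac{20}{3} \approx 6.6667$)
$M{\left(t \right)} = 6 + 4 \sqrt{t}$ ($M{\left(t \right)} = 6 - - 4 \sqrt{t} = 6 + 4 \sqrt{t}$)
$C{\left(h,N \right)} = - \frac{20 N}{9} - \frac{h}{3}$ ($C{\left(h,N \right)} = - \frac{\frac{20 N}{3} + h}{3} = - \frac{h + \frac{20 N}{3}}{3} = - \frac{20 N}{9} - \frac{h}{3}$)
$T = 44$ ($T = \left(6 + 4 \sqrt{0}\right) + 19 \cdot 2 = \left(6 + 4 \cdot 0\right) + 38 = \left(6 + 0\right) + 38 = 6 + 38 = 44$)
$C{\left(3,k{\left(-3,-5 \right)} \right)} + T = \left(\left(- \frac{20}{9}\right) \left(-4\right) - 1\right) + 44 = \left(\frac{80}{9} - 1\right) + 44 = \frac{71}{9} + 44 = \frac{467}{9}$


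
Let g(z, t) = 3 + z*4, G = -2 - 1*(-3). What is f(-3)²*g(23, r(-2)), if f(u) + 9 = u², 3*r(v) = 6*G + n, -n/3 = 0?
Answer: 0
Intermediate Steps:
n = 0 (n = -3*0 = 0)
G = 1 (G = -2 + 3 = 1)
r(v) = 2 (r(v) = (6*1 + 0)/3 = (6 + 0)/3 = (⅓)*6 = 2)
f(u) = -9 + u²
g(z, t) = 3 + 4*z
f(-3)²*g(23, r(-2)) = (-9 + (-3)²)²*(3 + 4*23) = (-9 + 9)²*(3 + 92) = 0²*95 = 0*95 = 0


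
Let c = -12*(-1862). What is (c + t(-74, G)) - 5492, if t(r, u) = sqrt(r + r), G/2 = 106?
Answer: 16852 + 2*I*sqrt(37) ≈ 16852.0 + 12.166*I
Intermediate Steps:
G = 212 (G = 2*106 = 212)
t(r, u) = sqrt(2)*sqrt(r) (t(r, u) = sqrt(2*r) = sqrt(2)*sqrt(r))
c = 22344
(c + t(-74, G)) - 5492 = (22344 + sqrt(2)*sqrt(-74)) - 5492 = (22344 + sqrt(2)*(I*sqrt(74))) - 5492 = (22344 + 2*I*sqrt(37)) - 5492 = 16852 + 2*I*sqrt(37)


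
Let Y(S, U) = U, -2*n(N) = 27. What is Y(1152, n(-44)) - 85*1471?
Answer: -250097/2 ≈ -1.2505e+5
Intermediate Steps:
n(N) = -27/2 (n(N) = -½*27 = -27/2)
Y(1152, n(-44)) - 85*1471 = -27/2 - 85*1471 = -27/2 - 1*125035 = -27/2 - 125035 = -250097/2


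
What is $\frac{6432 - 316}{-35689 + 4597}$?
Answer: $- \frac{1529}{7773} \approx -0.19671$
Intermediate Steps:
$\frac{6432 - 316}{-35689 + 4597} = \frac{6116}{-31092} = 6116 \left(- \frac{1}{31092}\right) = - \frac{1529}{7773}$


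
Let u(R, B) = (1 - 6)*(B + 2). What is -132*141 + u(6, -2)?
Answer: -18612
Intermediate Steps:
u(R, B) = -10 - 5*B (u(R, B) = -5*(2 + B) = -10 - 5*B)
-132*141 + u(6, -2) = -132*141 + (-10 - 5*(-2)) = -18612 + (-10 + 10) = -18612 + 0 = -18612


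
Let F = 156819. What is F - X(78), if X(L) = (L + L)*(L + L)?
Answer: 132483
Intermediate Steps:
X(L) = 4*L**2 (X(L) = (2*L)*(2*L) = 4*L**2)
F - X(78) = 156819 - 4*78**2 = 156819 - 4*6084 = 156819 - 1*24336 = 156819 - 24336 = 132483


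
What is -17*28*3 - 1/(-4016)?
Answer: -5734847/4016 ≈ -1428.0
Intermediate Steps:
-17*28*3 - 1/(-4016) = -476*3 - 1*(-1/4016) = -1428 + 1/4016 = -5734847/4016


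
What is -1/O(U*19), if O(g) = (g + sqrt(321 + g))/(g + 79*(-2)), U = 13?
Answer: -21983/60441 + 178*sqrt(142)/60441 ≈ -0.32862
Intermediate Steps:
O(g) = (g + sqrt(321 + g))/(-158 + g) (O(g) = (g + sqrt(321 + g))/(g - 158) = (g + sqrt(321 + g))/(-158 + g))
-1/O(U*19) = -1/((13*19 + sqrt(321 + 13*19))/(-158 + 13*19)) = -1/((247 + sqrt(321 + 247))/(-158 + 247)) = -1/((247 + sqrt(568))/89) = -1/((247 + 2*sqrt(142))/89) = -1/(247/89 + 2*sqrt(142)/89)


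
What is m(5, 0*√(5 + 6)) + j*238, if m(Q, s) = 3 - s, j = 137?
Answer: 32609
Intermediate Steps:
m(5, 0*√(5 + 6)) + j*238 = (3 - 0*√(5 + 6)) + 137*238 = (3 - 0*√11) + 32606 = (3 - 1*0) + 32606 = (3 + 0) + 32606 = 3 + 32606 = 32609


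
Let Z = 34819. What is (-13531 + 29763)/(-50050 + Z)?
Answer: -16232/15231 ≈ -1.0657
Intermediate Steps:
(-13531 + 29763)/(-50050 + Z) = (-13531 + 29763)/(-50050 + 34819) = 16232/(-15231) = 16232*(-1/15231) = -16232/15231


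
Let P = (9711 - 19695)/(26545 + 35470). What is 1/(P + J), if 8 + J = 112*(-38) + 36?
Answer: -62015/262209404 ≈ -0.00023651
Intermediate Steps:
J = -4228 (J = -8 + (112*(-38) + 36) = -8 + (-4256 + 36) = -8 - 4220 = -4228)
P = -9984/62015 ≈ -0.16099
1/(P + J) = 1/(-9984/62015 - 4228) = 1/(-262209404/62015) = -62015/262209404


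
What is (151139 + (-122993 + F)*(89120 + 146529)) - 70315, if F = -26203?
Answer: -35157807380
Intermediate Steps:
(151139 + (-122993 + F)*(89120 + 146529)) - 70315 = (151139 + (-122993 - 26203)*(89120 + 146529)) - 70315 = (151139 - 149196*235649) - 70315 = (151139 - 35157888204) - 70315 = -35157737065 - 70315 = -35157807380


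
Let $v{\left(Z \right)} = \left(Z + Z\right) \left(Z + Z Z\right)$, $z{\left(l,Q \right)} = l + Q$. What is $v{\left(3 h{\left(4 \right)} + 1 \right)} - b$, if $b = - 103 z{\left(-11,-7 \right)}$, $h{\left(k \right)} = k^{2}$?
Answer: $238246$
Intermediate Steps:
$z{\left(l,Q \right)} = Q + l$
$v{\left(Z \right)} = 2 Z \left(Z + Z^{2}\right)$
$b = 1854$ ($b = - 103 \left(-7 - 11\right) = \left(-103\right) \left(-18\right) = 1854$)
$v{\left(3 h{\left(4 \right)} + 1 \right)} - b = 2 \left(3 \cdot 4^{2} + 1\right)^{2} \left(1 + \left(3 \cdot 4^{2} + 1\right)\right) - 1854 = 2 \left(3 \cdot 16 + 1\right)^{2} \left(1 + \left(3 \cdot 16 + 1\right)\right) - 1854 = 2 \left(48 + 1\right)^{2} \left(1 + \left(48 + 1\right)\right) - 1854 = 2 \cdot 49^{2} \left(1 + 49\right) - 1854 = 2 \cdot 2401 \cdot 50 - 1854 = 240100 - 1854 = 238246$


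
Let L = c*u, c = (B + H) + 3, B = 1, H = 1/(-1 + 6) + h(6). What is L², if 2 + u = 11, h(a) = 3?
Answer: 104976/25 ≈ 4199.0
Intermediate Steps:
u = 9 (u = -2 + 11 = 9)
H = 16/5 (H = 1/(-1 + 6) + 3 = 1/5 + 3 = 1*(⅕) + 3 = ⅕ + 3 = 16/5 ≈ 3.2000)
c = 36/5 (c = (1 + 16/5) + 3 = 21/5 + 3 = 36/5 ≈ 7.2000)
L = 324/5 (L = (36/5)*9 = 324/5 ≈ 64.800)
L² = (324/5)² = 104976/25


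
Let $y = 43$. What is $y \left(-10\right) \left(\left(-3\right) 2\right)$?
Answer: $2580$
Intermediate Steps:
$y \left(-10\right) \left(\left(-3\right) 2\right) = 43 \left(-10\right) \left(\left(-3\right) 2\right) = \left(-430\right) \left(-6\right) = 2580$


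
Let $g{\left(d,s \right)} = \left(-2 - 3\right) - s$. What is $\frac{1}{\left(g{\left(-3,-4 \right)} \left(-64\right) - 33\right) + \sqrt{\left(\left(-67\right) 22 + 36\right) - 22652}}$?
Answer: $\frac{31}{25051} - \frac{i \sqrt{24090}}{25051} \approx 0.0012375 - 0.0061957 i$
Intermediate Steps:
$g{\left(d,s \right)} = -5 - s$
$\frac{1}{\left(g{\left(-3,-4 \right)} \left(-64\right) - 33\right) + \sqrt{\left(\left(-67\right) 22 + 36\right) - 22652}} = \frac{1}{\left(\left(-5 - -4\right) \left(-64\right) - 33\right) + \sqrt{\left(\left(-67\right) 22 + 36\right) - 22652}} = \frac{1}{\left(\left(-5 + 4\right) \left(-64\right) - 33\right) + \sqrt{\left(-1474 + 36\right) - 22652}} = \frac{1}{\left(\left(-1\right) \left(-64\right) - 33\right) + \sqrt{-1438 - 22652}} = \frac{1}{\left(64 - 33\right) + \sqrt{-24090}} = \frac{1}{31 + i \sqrt{24090}}$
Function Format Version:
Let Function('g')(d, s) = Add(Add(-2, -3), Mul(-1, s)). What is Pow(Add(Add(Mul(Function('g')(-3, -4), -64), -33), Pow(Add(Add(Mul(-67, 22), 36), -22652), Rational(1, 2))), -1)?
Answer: Add(Rational(31, 25051), Mul(Rational(-1, 25051), I, Pow(24090, Rational(1, 2)))) ≈ Add(0.0012375, Mul(-0.0061957, I))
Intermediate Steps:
Function('g')(d, s) = Add(-5, Mul(-1, s))
Pow(Add(Add(Mul(Function('g')(-3, -4), -64), -33), Pow(Add(Add(Mul(-67, 22), 36), -22652), Rational(1, 2))), -1) = Pow(Add(Add(Mul(Add(-5, Mul(-1, -4)), -64), -33), Pow(Add(Add(Mul(-67, 22), 36), -22652), Rational(1, 2))), -1) = Pow(Add(Add(Mul(Add(-5, 4), -64), -33), Pow(Add(Add(-1474, 36), -22652), Rational(1, 2))), -1) = Pow(Add(Add(Mul(-1, -64), -33), Pow(Add(-1438, -22652), Rational(1, 2))), -1) = Pow(Add(Add(64, -33), Pow(-24090, Rational(1, 2))), -1) = Pow(Add(31, Mul(I, Pow(24090, Rational(1, 2)))), -1)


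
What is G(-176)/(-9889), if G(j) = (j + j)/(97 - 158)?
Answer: -32/54839 ≈ -0.00058353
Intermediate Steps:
G(j) = -2*j/61 (G(j) = (2*j)/(-61) = (2*j)*(-1/61) = -2*j/61)
G(-176)/(-9889) = -2/61*(-176)/(-9889) = (352/61)*(-1/9889) = -32/54839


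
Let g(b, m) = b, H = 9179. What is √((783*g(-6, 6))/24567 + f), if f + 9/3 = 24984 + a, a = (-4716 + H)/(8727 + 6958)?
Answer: √412137592478050835330/128444465 ≈ 158.05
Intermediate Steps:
a = 4463/15685 (a = (-4716 + 9179)/(8727 + 6958) = 4463/15685 ≈ 0.28454)
f = 391831448/15685 (f = -3 + (24984 + 4463/15685) = -3 + 391878503/15685 = 391831448/15685 ≈ 24981.)
√((783*g(-6, 6))/24567 + f) = √((783*(-6))/24567 + 391831448/15685) = √(-4698*1/24567 + 391831448/15685) = √(-1566/8189 + 391831448/15685) = √(3208683164962/128444465) = √412137592478050835330/128444465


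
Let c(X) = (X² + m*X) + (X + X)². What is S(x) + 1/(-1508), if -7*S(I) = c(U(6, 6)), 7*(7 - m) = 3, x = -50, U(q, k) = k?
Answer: -2316337/73892 ≈ -31.348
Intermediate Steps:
m = 46/7 (m = 7 - ⅐*3 = 7 - 3/7 = 46/7 ≈ 6.5714)
c(X) = 5*X² + 46*X/7 (c(X) = (X² + 46*X/7) + (X + X)² = (X² + 46*X/7) + (2*X)² = (X² + 46*X/7) + 4*X² = 5*X² + 46*X/7)
S(I) = -1536/49 (S(I) = -6*(46 + 35*6)/49 = -6*(46 + 210)/49 = -6*256/49 = -⅐*1536/7 = -1536/49)
S(x) + 1/(-1508) = -1536/49 + 1/(-1508) = -1536/49 - 1/1508 = -2316337/73892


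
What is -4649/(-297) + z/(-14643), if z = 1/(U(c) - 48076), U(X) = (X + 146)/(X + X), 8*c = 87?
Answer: 63264417496129/4041628736211 ≈ 15.653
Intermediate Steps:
c = 87/8 (c = (⅛)*87 = 87/8 ≈ 10.875)
U(X) = (146 + X)/(2*X) (U(X) = (146 + X)/((2*X)) = (146 + X)*(1/(2*X)) = (146 + X)/(2*X))
z = -174/8363969 (z = 1/((146 + 87/8)/(2*(87/8)) - 48076) = 1/((½)*(8/87)*(1255/8) - 48076) = 1/(1255/174 - 48076) = 1/(-8363969/174) = -174/8363969 ≈ -2.0804e-5)
-4649/(-297) + z/(-14643) = -4649/(-297) - 174/8363969/(-14643) = -4649*(-1/297) - 174/8363969*(-1/14643) = 4649/297 + 58/40824532689 = 63264417496129/4041628736211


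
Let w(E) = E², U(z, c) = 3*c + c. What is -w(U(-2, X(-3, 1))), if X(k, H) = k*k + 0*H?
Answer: -1296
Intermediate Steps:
X(k, H) = k² (X(k, H) = k² + 0 = k²)
U(z, c) = 4*c
-w(U(-2, X(-3, 1))) = -(4*(-3)²)² = -(4*9)² = -1*36² = -1*1296 = -1296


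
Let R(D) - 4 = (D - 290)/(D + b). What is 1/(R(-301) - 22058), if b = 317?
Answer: -16/353455 ≈ -4.5267e-5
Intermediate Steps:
R(D) = 4 + (-290 + D)/(317 + D) (R(D) = 4 + (D - 290)/(D + 317) = 4 + (-290 + D)/(317 + D))
1/(R(-301) - 22058) = 1/((978 + 5*(-301))/(317 - 301) - 22058) = 1/((978 - 1505)/16 - 22058) = 1/((1/16)*(-527) - 22058) = 1/(-527/16 - 22058) = 1/(-353455/16) = -16/353455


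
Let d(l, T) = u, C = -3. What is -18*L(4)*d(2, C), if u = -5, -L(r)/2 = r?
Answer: -720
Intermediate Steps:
L(r) = -2*r
d(l, T) = -5
-18*L(4)*d(2, C) = -18*(-2*4)*(-5) = -(-144)*(-5) = -18*40 = -720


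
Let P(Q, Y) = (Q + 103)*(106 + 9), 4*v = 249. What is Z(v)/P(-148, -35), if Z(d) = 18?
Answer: -2/575 ≈ -0.0034783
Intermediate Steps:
v = 249/4 (v = (¼)*249 = 249/4 ≈ 62.250)
P(Q, Y) = 11845 + 115*Q (P(Q, Y) = (103 + Q)*115 = 11845 + 115*Q)
Z(v)/P(-148, -35) = 18/(11845 + 115*(-148)) = 18/(11845 - 17020) = 18/(-5175) = 18*(-1/5175) = -2/575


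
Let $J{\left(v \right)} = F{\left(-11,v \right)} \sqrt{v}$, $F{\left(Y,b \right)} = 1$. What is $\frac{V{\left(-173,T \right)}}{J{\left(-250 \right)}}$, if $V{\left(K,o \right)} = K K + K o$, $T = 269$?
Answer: $\frac{8304 i \sqrt{10}}{25} \approx 1050.4 i$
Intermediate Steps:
$V{\left(K,o \right)} = K^{2} + K o$
$J{\left(v \right)} = \sqrt{v}$ ($J{\left(v \right)} = 1 \sqrt{v} = \sqrt{v}$)
$\frac{V{\left(-173,T \right)}}{J{\left(-250 \right)}} = \frac{\left(-173\right) \left(-173 + 269\right)}{\sqrt{-250}} = \frac{\left(-173\right) 96}{5 i \sqrt{10}} = - 16608 \left(- \frac{i \sqrt{10}}{50}\right) = \frac{8304 i \sqrt{10}}{25}$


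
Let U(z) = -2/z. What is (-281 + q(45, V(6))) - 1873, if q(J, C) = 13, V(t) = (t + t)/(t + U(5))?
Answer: -2141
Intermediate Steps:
V(t) = 2*t/(-2/5 + t) (V(t) = (t + t)/(t - 2/5) = (2*t)/(t - 2*1/5) = (2*t)/(t - 2/5) = (2*t)/(-2/5 + t) = 2*t/(-2/5 + t))
(-281 + q(45, V(6))) - 1873 = (-281 + 13) - 1873 = -268 - 1873 = -2141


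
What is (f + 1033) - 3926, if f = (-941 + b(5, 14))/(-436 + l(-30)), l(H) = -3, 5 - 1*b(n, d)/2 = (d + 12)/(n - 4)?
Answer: -1269044/439 ≈ -2890.8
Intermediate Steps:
b(n, d) = 10 - 2*(12 + d)/(-4 + n) (b(n, d) = 10 - 2*(d + 12)/(n - 4) = 10 - 2*(12 + d)/(-4 + n))
f = 983/439 (f = (-941 + 2*(-32 - 1*14 + 5*5)/(-4 + 5))/(-436 - 3) = (-941 + 2*(-32 - 14 + 25)/1)/(-439) = (-941 + 2*1*(-21))*(-1/439) = (-941 - 42)*(-1/439) = -983*(-1/439) = 983/439 ≈ 2.2392)
(f + 1033) - 3926 = (983/439 + 1033) - 3926 = 454470/439 - 3926 = -1269044/439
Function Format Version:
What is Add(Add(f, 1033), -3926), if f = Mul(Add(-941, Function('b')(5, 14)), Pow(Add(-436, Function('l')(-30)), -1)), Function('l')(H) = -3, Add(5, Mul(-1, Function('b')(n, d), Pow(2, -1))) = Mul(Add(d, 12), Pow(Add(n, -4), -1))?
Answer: Rational(-1269044, 439) ≈ -2890.8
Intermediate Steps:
Function('b')(n, d) = Add(10, Mul(-2, Pow(Add(-4, n), -1), Add(12, d))) (Function('b')(n, d) = Add(10, Mul(-2, Mul(Add(d, 12), Pow(Add(n, -4), -1)))) = Add(10, Mul(-2, Mul(Add(12, d), Pow(Add(-4, n), -1)))) = Add(10, Mul(-2, Mul(Pow(Add(-4, n), -1), Add(12, d)))) = Add(10, Mul(-2, Pow(Add(-4, n), -1), Add(12, d))))
f = Rational(983, 439) (f = Mul(Add(-941, Mul(2, Pow(Add(-4, 5), -1), Add(-32, Mul(-1, 14), Mul(5, 5)))), Pow(Add(-436, -3), -1)) = Mul(Add(-941, Mul(2, Pow(1, -1), Add(-32, -14, 25))), Pow(-439, -1)) = Mul(Add(-941, Mul(2, 1, -21)), Rational(-1, 439)) = Mul(Add(-941, -42), Rational(-1, 439)) = Mul(-983, Rational(-1, 439)) = Rational(983, 439) ≈ 2.2392)
Add(Add(f, 1033), -3926) = Add(Add(Rational(983, 439), 1033), -3926) = Add(Rational(454470, 439), -3926) = Rational(-1269044, 439)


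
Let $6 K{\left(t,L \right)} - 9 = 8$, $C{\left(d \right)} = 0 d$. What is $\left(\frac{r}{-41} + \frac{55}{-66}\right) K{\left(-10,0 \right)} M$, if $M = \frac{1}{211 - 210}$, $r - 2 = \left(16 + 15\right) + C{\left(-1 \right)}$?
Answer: $- \frac{6851}{1476} \approx -4.6416$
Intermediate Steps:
$C{\left(d \right)} = 0$
$K{\left(t,L \right)} = \frac{17}{6}$ ($K{\left(t,L \right)} = \frac{3}{2} + \frac{1}{6} \cdot 8 = \frac{3}{2} + \frac{4}{3} = \frac{17}{6}$)
$r = 33$ ($r = 2 + \left(\left(16 + 15\right) + 0\right) = 2 + \left(31 + 0\right) = 2 + 31 = 33$)
$M = 1$ ($M = 1^{-1} = 1$)
$\left(\frac{r}{-41} + \frac{55}{-66}\right) K{\left(-10,0 \right)} M = \left(\frac{33}{-41} + \frac{55}{-66}\right) \frac{17}{6} \cdot 1 = \left(33 \left(- \frac{1}{41}\right) + 55 \left(- \frac{1}{66}\right)\right) \frac{17}{6} \cdot 1 = \left(- \frac{33}{41} - \frac{5}{6}\right) \frac{17}{6} \cdot 1 = \left(- \frac{403}{246}\right) \frac{17}{6} \cdot 1 = \left(- \frac{6851}{1476}\right) 1 = - \frac{6851}{1476}$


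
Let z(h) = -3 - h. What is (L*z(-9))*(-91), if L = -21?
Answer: 11466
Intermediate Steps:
(L*z(-9))*(-91) = -21*(-3 - 1*(-9))*(-91) = -21*(-3 + 9)*(-91) = -21*6*(-91) = -126*(-91) = 11466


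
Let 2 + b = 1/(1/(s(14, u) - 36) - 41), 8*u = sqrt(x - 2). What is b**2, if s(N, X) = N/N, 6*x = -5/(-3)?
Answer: 8450649/2062096 ≈ 4.0981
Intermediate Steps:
x = 5/18 (x = (-5/(-3))/6 = (-5*(-1/3))/6 = (1/6)*(5/3) = 5/18 ≈ 0.27778)
u = I*sqrt(62)/48 (u = sqrt(5/18 - 2)/8 = sqrt(-31/18)/8 = (I*sqrt(62)/6)/8 = I*sqrt(62)/48 ≈ 0.16404*I)
s(N, X) = 1
b = -2907/1436 (b = -2 + 1/(1/(1 - 36) - 41) = -2 + 1/(1/(-35) - 41) = -2 + 1/(-1/35 - 41) = -2 + 1/(-1436/35) = -2 - 35/1436 = -2907/1436 ≈ -2.0244)
b**2 = (-2907/1436)**2 = 8450649/2062096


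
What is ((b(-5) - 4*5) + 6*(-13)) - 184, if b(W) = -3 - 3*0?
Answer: -285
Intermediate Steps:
b(W) = -3 (b(W) = -3 + 0 = -3)
((b(-5) - 4*5) + 6*(-13)) - 184 = ((-3 - 4*5) + 6*(-13)) - 184 = ((-3 - 20) - 78) - 184 = (-23 - 78) - 184 = -101 - 184 = -285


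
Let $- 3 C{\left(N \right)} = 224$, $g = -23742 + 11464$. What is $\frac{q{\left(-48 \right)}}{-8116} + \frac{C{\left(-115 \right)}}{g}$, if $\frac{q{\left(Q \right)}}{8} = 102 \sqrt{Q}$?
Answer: $\frac{16}{2631} - \frac{816 i \sqrt{3}}{2029} \approx 0.0060813 - 0.69658 i$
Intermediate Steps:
$g = -12278$
$C{\left(N \right)} = - \frac{224}{3}$ ($C{\left(N \right)} = \left(- \frac{1}{3}\right) 224 = - \frac{224}{3}$)
$q{\left(Q \right)} = 816 \sqrt{Q}$ ($q{\left(Q \right)} = 8 \cdot 102 \sqrt{Q} = 816 \sqrt{Q}$)
$\frac{q{\left(-48 \right)}}{-8116} + \frac{C{\left(-115 \right)}}{g} = \frac{816 \sqrt{-48}}{-8116} - \frac{224}{3 \left(-12278\right)} = 816 \cdot 4 i \sqrt{3} \left(- \frac{1}{8116}\right) - - \frac{16}{2631} = 3264 i \sqrt{3} \left(- \frac{1}{8116}\right) + \frac{16}{2631} = - \frac{816 i \sqrt{3}}{2029} + \frac{16}{2631} = \frac{16}{2631} - \frac{816 i \sqrt{3}}{2029}$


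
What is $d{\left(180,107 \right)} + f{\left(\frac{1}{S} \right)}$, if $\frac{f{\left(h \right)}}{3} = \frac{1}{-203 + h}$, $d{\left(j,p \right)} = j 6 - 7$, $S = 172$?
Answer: $\frac{37463279}{34915} \approx 1073.0$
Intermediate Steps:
$d{\left(j,p \right)} = -7 + 6 j$ ($d{\left(j,p \right)} = 6 j - 7 = -7 + 6 j$)
$f{\left(h \right)} = \frac{3}{-203 + h}$
$d{\left(180,107 \right)} + f{\left(\frac{1}{S} \right)} = \left(-7 + 6 \cdot 180\right) + \frac{3}{-203 + \frac{1}{172}} = \left(-7 + 1080\right) + \frac{3}{-203 + \frac{1}{172}} = 1073 + \frac{3}{- \frac{34915}{172}} = 1073 + 3 \left(- \frac{172}{34915}\right) = 1073 - \frac{516}{34915} = \frac{37463279}{34915}$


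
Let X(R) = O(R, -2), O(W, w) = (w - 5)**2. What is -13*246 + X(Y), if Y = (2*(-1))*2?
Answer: -3149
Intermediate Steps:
O(W, w) = (-5 + w)**2
Y = -4 (Y = -2*2 = -4)
X(R) = 49 (X(R) = (-5 - 2)**2 = (-7)**2 = 49)
-13*246 + X(Y) = -13*246 + 49 = -3198 + 49 = -3149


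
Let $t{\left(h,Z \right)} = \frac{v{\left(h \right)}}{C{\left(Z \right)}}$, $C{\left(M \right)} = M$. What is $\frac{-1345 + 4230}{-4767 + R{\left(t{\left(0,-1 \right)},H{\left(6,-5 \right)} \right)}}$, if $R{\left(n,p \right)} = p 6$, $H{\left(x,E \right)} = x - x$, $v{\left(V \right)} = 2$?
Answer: $- \frac{2885}{4767} \approx -0.6052$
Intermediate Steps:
$H{\left(x,E \right)} = 0$
$t{\left(h,Z \right)} = \frac{2}{Z}$
$R{\left(n,p \right)} = 6 p$
$\frac{-1345 + 4230}{-4767 + R{\left(t{\left(0,-1 \right)},H{\left(6,-5 \right)} \right)}} = \frac{-1345 + 4230}{-4767 + 6 \cdot 0} = \frac{2885}{-4767 + 0} = \frac{2885}{-4767} = 2885 \left(- \frac{1}{4767}\right) = - \frac{2885}{4767}$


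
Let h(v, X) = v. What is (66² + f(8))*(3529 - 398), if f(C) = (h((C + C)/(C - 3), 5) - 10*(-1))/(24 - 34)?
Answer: 340862577/25 ≈ 1.3634e+7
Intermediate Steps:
f(C) = -1 - C/(5*(-3 + C)) (f(C) = ((C + C)/(C - 3) - 10*(-1))/(24 - 34) = ((2*C)/(-3 + C) + 10)/(-10) = (2*C/(-3 + C) + 10)*(-⅒) = (10 + 2*C/(-3 + C))*(-⅒) = -1 - C/(5*(-3 + C)))
(66² + f(8))*(3529 - 398) = (66² + 3*(5 - 2*8)/(5*(-3 + 8)))*(3529 - 398) = (4356 + (⅗)*(5 - 16)/5)*3131 = (4356 + (⅗)*(⅕)*(-11))*3131 = (4356 - 33/25)*3131 = (108867/25)*3131 = 340862577/25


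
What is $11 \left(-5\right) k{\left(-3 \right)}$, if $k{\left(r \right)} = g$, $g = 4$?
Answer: $-220$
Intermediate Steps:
$k{\left(r \right)} = 4$
$11 \left(-5\right) k{\left(-3 \right)} = 11 \left(-5\right) 4 = \left(-55\right) 4 = -220$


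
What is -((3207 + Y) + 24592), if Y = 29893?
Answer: -57692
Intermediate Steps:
-((3207 + Y) + 24592) = -((3207 + 29893) + 24592) = -(33100 + 24592) = -1*57692 = -57692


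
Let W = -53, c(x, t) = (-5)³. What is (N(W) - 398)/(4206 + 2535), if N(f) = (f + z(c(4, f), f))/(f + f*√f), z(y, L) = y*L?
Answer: 2*(-199*√53 + 261*I)/(6741*(√53 - I)) ≈ -0.059382 + 0.0024799*I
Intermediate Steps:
c(x, t) = -125
z(y, L) = L*y
N(f) = -124*f/(f + f^(3/2)) (N(f) = (f + f*(-125))/(f + f*√f) = (f - 125*f)/(f + f^(3/2)) = (-124*f)/(f + f^(3/2)) = -124*f/(f + f^(3/2)))
(N(W) - 398)/(4206 + 2535) = (-124*(-53)/(-53 + (-53)^(3/2)) - 398)/(4206 + 2535) = (-124*(-53)/(-53 - 53*I*√53) - 398)/6741 = (6572/(-53 - 53*I*√53) - 398)*(1/6741) = (-398 + 6572/(-53 - 53*I*√53))*(1/6741) = -398/6741 + 6572/(6741*(-53 - 53*I*√53))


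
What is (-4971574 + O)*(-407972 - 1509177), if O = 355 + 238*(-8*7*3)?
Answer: 9607222820247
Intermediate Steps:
O = -39629 (O = 355 + 238*(-56*3) = 355 + 238*(-168) = 355 - 39984 = -39629)
(-4971574 + O)*(-407972 - 1509177) = (-4971574 - 39629)*(-407972 - 1509177) = -5011203*(-1917149) = 9607222820247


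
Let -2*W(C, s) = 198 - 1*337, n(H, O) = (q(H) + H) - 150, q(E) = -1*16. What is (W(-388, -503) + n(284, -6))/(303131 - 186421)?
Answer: 75/46684 ≈ 0.0016065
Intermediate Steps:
q(E) = -16
n(H, O) = -166 + H (n(H, O) = (-16 + H) - 150 = -166 + H)
W(C, s) = 139/2 (W(C, s) = -(198 - 1*337)/2 = -(198 - 337)/2 = -1/2*(-139) = 139/2)
(W(-388, -503) + n(284, -6))/(303131 - 186421) = (139/2 + (-166 + 284))/(303131 - 186421) = (139/2 + 118)/116710 = (375/2)*(1/116710) = 75/46684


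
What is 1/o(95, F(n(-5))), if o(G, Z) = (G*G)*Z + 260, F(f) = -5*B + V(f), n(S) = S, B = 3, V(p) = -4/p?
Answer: -1/127895 ≈ -7.8189e-6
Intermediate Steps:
F(f) = -15 - 4/f (F(f) = -5*3 - 4/f = -15 - 4/f)
o(G, Z) = 260 + Z*G² (o(G, Z) = G²*Z + 260 = Z*G² + 260 = 260 + Z*G²)
1/o(95, F(n(-5))) = 1/(260 + (-15 - 4/(-5))*95²) = 1/(260 + (-15 - 4*(-⅕))*9025) = 1/(260 + (-15 + ⅘)*9025) = 1/(260 - 71/5*9025) = 1/(260 - 128155) = 1/(-127895) = -1/127895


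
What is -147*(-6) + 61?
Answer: 943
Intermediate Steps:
-147*(-6) + 61 = 882 + 61 = 943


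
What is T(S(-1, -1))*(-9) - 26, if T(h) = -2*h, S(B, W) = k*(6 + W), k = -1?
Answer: -116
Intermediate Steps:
S(B, W) = -6 - W (S(B, W) = -(6 + W) = -6 - W)
T(S(-1, -1))*(-9) - 26 = -2*(-6 - 1*(-1))*(-9) - 26 = -2*(-6 + 1)*(-9) - 26 = -2*(-5)*(-9) - 26 = 10*(-9) - 26 = -90 - 26 = -116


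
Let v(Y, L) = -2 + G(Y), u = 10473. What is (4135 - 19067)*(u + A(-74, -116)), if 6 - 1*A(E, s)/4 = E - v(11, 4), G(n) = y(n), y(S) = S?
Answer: -161698628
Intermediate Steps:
G(n) = n
v(Y, L) = -2 + Y
A(E, s) = 60 - 4*E (A(E, s) = 24 - 4*(E - (-2 + 11)) = 24 - 4*(E - 1*9) = 24 - 4*(E - 9) = 24 - 4*(-9 + E) = 24 + (36 - 4*E) = 60 - 4*E)
(4135 - 19067)*(u + A(-74, -116)) = (4135 - 19067)*(10473 + (60 - 4*(-74))) = -14932*(10473 + (60 + 296)) = -14932*(10473 + 356) = -14932*10829 = -161698628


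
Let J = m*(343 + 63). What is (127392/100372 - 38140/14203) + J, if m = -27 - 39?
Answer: -9550488683560/356395879 ≈ -26797.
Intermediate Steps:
m = -66
J = -26796 (J = -66*(343 + 63) = -66*406 = -26796)
(127392/100372 - 38140/14203) + J = (127392/100372 - 38140/14203) - 26796 = (127392*(1/100372) - 38140*1/14203) - 26796 = (31848/25093 - 38140/14203) - 26796 = -504709876/356395879 - 26796 = -9550488683560/356395879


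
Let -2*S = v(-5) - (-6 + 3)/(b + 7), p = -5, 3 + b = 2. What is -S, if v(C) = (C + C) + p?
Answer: -29/4 ≈ -7.2500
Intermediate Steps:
b = -1 (b = -3 + 2 = -1)
v(C) = -5 + 2*C (v(C) = (C + C) - 5 = 2*C - 5 = -5 + 2*C)
S = 29/4 (S = -((-5 + 2*(-5)) - (-6 + 3)/(-1 + 7))/2 = -((-5 - 10) - (-3)/6)/2 = -(-15 - (-3)/6)/2 = -(-15 - 1*(-½))/2 = -(-15 + ½)/2 = -½*(-29/2) = 29/4 ≈ 7.2500)
-S = -1*29/4 = -29/4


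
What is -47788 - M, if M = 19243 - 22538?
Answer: -44493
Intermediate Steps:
M = -3295
-47788 - M = -47788 - 1*(-3295) = -47788 + 3295 = -44493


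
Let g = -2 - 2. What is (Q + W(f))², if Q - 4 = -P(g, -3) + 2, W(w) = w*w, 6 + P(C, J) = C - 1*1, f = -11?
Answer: 19044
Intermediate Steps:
g = -4
P(C, J) = -7 + C (P(C, J) = -6 + (C - 1*1) = -6 + (C - 1) = -6 + (-1 + C) = -7 + C)
W(w) = w²
Q = 17 (Q = 4 + (-(-7 - 4) + 2) = 4 + (-1*(-11) + 2) = 4 + (11 + 2) = 4 + 13 = 17)
(Q + W(f))² = (17 + (-11)²)² = (17 + 121)² = 138² = 19044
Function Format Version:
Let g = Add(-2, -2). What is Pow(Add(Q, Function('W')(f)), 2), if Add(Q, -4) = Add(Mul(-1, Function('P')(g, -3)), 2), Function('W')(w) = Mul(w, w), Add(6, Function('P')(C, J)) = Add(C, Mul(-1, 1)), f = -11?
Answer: 19044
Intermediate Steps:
g = -4
Function('P')(C, J) = Add(-7, C) (Function('P')(C, J) = Add(-6, Add(C, Mul(-1, 1))) = Add(-6, Add(C, -1)) = Add(-6, Add(-1, C)) = Add(-7, C))
Function('W')(w) = Pow(w, 2)
Q = 17 (Q = Add(4, Add(Mul(-1, Add(-7, -4)), 2)) = Add(4, Add(Mul(-1, -11), 2)) = Add(4, Add(11, 2)) = Add(4, 13) = 17)
Pow(Add(Q, Function('W')(f)), 2) = Pow(Add(17, Pow(-11, 2)), 2) = Pow(Add(17, 121), 2) = Pow(138, 2) = 19044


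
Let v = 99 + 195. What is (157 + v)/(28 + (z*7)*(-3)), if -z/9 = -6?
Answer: -451/1106 ≈ -0.40778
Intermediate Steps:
z = 54 (z = -9*(-6) = 54)
v = 294
(157 + v)/(28 + (z*7)*(-3)) = (157 + 294)/(28 + (54*7)*(-3)) = 451/(28 + 378*(-3)) = 451/(28 - 1134) = 451/(-1106) = 451*(-1/1106) = -451/1106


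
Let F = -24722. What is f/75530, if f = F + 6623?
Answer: -18099/75530 ≈ -0.23963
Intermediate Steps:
f = -18099 (f = -24722 + 6623 = -18099)
f/75530 = -18099/75530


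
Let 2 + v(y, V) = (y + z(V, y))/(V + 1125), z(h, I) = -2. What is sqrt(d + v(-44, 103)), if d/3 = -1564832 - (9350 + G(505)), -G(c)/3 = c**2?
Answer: I*sqrt(915091075830)/614 ≈ 1558.0*I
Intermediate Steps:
G(c) = -3*c**2
v(y, V) = -2 + (-2 + y)/(1125 + V) (v(y, V) = -2 + (y - 2)/(V + 1125) = -2 + (-2 + y)/(1125 + V))
d = -2427321 (d = 3*(-1564832 - (9350 - 3*505**2)) = 3*(-1564832 - (9350 - 3*255025)) = 3*(-1564832 - (9350 - 765075)) = 3*(-1564832 - 1*(-755725)) = 3*(-1564832 + 755725) = 3*(-809107) = -2427321)
sqrt(d + v(-44, 103)) = sqrt(-2427321 + (-2252 - 44 - 2*103)/(1125 + 103)) = sqrt(-2427321 + (-2252 - 44 - 206)/1228) = sqrt(-2427321 + (1/1228)*(-2502)) = sqrt(-2427321 - 1251/614) = sqrt(-1490376345/614) = I*sqrt(915091075830)/614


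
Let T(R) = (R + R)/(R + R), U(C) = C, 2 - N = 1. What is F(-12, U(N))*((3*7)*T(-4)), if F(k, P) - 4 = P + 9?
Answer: 294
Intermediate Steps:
N = 1 (N = 2 - 1*1 = 2 - 1 = 1)
T(R) = 1 (T(R) = (2*R)/((2*R)) = (2*R)*(1/(2*R)) = 1)
F(k, P) = 13 + P (F(k, P) = 4 + (P + 9) = 4 + (9 + P) = 13 + P)
F(-12, U(N))*((3*7)*T(-4)) = (13 + 1)*((3*7)*1) = 14*(21*1) = 14*21 = 294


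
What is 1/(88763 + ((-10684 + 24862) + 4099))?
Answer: 1/107040 ≈ 9.3423e-6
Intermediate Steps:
1/(88763 + ((-10684 + 24862) + 4099)) = 1/(88763 + (14178 + 4099)) = 1/(88763 + 18277) = 1/107040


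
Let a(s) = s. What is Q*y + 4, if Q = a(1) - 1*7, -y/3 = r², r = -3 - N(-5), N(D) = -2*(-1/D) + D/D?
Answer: 5932/25 ≈ 237.28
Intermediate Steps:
N(D) = 1 + 2/D (N(D) = -(-2)/D + 1 = 2/D + 1 = 1 + 2/D)
r = -18/5 (r = -3 - (2 - 5)/(-5) = -3 - (-1)*(-3)/5 = -3 - 1*⅗ = -3 - ⅗ = -18/5 ≈ -3.6000)
y = -972/25 (y = -3*(-18/5)² = -3*324/25 = -972/25 ≈ -38.880)
Q = -6 (Q = 1 - 1*7 = 1 - 7 = -6)
Q*y + 4 = -6*(-972/25) + 4 = 5832/25 + 4 = 5932/25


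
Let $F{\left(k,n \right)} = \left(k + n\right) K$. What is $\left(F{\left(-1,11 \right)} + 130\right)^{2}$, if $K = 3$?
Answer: $25600$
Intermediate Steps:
$F{\left(k,n \right)} = 3 k + 3 n$ ($F{\left(k,n \right)} = \left(k + n\right) 3 = 3 k + 3 n$)
$\left(F{\left(-1,11 \right)} + 130\right)^{2} = \left(\left(3 \left(-1\right) + 3 \cdot 11\right) + 130\right)^{2} = \left(\left(-3 + 33\right) + 130\right)^{2} = \left(30 + 130\right)^{2} = 160^{2} = 25600$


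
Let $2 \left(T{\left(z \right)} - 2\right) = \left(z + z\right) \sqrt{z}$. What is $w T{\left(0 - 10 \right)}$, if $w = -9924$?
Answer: $-19848 + 99240 i \sqrt{10} \approx -19848.0 + 3.1382 \cdot 10^{5} i$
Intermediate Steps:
$T{\left(z \right)} = 2 + z^{\frac{3}{2}}$ ($T{\left(z \right)} = 2 + \frac{\left(z + z\right) \sqrt{z}}{2} = 2 + \frac{2 z \sqrt{z}}{2} = 2 + \frac{2 z^{\frac{3}{2}}}{2} = 2 + z^{\frac{3}{2}}$)
$w T{\left(0 - 10 \right)} = - 9924 \left(2 + \left(0 - 10\right)^{\frac{3}{2}}\right) = - 9924 \left(2 + \left(-10\right)^{\frac{3}{2}}\right) = - 9924 \left(2 - 10 i \sqrt{10}\right) = -19848 + 99240 i \sqrt{10}$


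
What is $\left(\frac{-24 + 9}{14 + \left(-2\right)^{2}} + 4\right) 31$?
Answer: $\frac{589}{6} \approx 98.167$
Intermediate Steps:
$\left(\frac{-24 + 9}{14 + \left(-2\right)^{2}} + 4\right) 31 = \left(- \frac{15}{14 + 4} + 4\right) 31 = \left(- \frac{15}{18} + 4\right) 31 = \left(\left(-15\right) \frac{1}{18} + 4\right) 31 = \left(- \frac{5}{6} + 4\right) 31 = \frac{19}{6} \cdot 31 = \frac{589}{6}$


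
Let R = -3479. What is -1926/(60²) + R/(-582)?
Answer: 316763/58200 ≈ 5.4427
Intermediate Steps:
-1926/(60²) + R/(-582) = -1926/(60²) - 3479/(-582) = -1926/3600 - 3479*(-1/582) = -1926*1/3600 + 3479/582 = -107/200 + 3479/582 = 316763/58200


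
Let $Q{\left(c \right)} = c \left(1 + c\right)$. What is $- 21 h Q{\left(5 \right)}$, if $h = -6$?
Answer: $3780$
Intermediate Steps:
$- 21 h Q{\left(5 \right)} = \left(-21\right) \left(-6\right) 5 \left(1 + 5\right) = 126 \cdot 5 \cdot 6 = 126 \cdot 30 = 3780$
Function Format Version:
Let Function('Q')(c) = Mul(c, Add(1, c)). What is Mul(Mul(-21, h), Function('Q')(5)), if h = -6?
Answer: 3780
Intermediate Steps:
Mul(Mul(-21, h), Function('Q')(5)) = Mul(Mul(-21, -6), Mul(5, Add(1, 5))) = Mul(126, Mul(5, 6)) = Mul(126, 30) = 3780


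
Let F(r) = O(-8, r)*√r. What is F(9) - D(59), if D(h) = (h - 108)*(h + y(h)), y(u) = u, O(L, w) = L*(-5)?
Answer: 5902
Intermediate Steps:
O(L, w) = -5*L
F(r) = 40*√r (F(r) = (-5*(-8))*√r = 40*√r)
D(h) = 2*h*(-108 + h) (D(h) = (h - 108)*(h + h) = (-108 + h)*(2*h) = 2*h*(-108 + h))
F(9) - D(59) = 40*√9 - 2*59*(-108 + 59) = 40*3 - 2*59*(-49) = 120 - 1*(-5782) = 120 + 5782 = 5902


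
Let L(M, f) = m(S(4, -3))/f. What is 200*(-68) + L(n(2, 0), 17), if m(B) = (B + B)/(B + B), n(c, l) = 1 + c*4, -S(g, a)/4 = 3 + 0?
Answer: -231199/17 ≈ -13600.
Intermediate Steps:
S(g, a) = -12 (S(g, a) = -4*(3 + 0) = -4*3 = -12)
n(c, l) = 1 + 4*c
m(B) = 1 (m(B) = (2*B)/((2*B)) = (2*B)*(1/(2*B)) = 1)
L(M, f) = 1/f
200*(-68) + L(n(2, 0), 17) = 200*(-68) + 1/17 = -13600 + 1/17 = -231199/17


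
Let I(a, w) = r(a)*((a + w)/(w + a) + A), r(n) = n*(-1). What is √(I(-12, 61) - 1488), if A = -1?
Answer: 4*I*√93 ≈ 38.575*I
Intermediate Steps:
r(n) = -n
I(a, w) = 0 (I(a, w) = (-a)*((a + w)/(w + a) - 1) = (-a)*((a + w)/(a + w) - 1) = (-a)*(1 - 1) = -a*0 = 0)
√(I(-12, 61) - 1488) = √(0 - 1488) = √(-1488) = 4*I*√93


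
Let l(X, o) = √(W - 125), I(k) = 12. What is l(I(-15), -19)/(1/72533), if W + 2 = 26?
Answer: 72533*I*√101 ≈ 7.2895e+5*I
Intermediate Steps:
W = 24 (W = -2 + 26 = 24)
l(X, o) = I*√101 (l(X, o) = √(24 - 125) = √(-101) = I*√101)
l(I(-15), -19)/(1/72533) = (I*√101)/(1/72533) = (I*√101)*72533 = 72533*I*√101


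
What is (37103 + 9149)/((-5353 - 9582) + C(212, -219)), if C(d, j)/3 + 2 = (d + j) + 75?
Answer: -46252/14737 ≈ -3.1385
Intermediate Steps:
C(d, j) = 219 + 3*d + 3*j (C(d, j) = -6 + 3*((d + j) + 75) = -6 + 3*(75 + d + j) = -6 + (225 + 3*d + 3*j) = 219 + 3*d + 3*j)
(37103 + 9149)/((-5353 - 9582) + C(212, -219)) = (37103 + 9149)/((-5353 - 9582) + (219 + 3*212 + 3*(-219))) = 46252/(-14935 + (219 + 636 - 657)) = 46252/(-14935 + 198) = 46252/(-14737) = 46252*(-1/14737) = -46252/14737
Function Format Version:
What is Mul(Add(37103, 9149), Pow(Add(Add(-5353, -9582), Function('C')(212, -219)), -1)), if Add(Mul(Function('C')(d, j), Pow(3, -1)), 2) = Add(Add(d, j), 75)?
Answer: Rational(-46252, 14737) ≈ -3.1385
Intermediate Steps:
Function('C')(d, j) = Add(219, Mul(3, d), Mul(3, j)) (Function('C')(d, j) = Add(-6, Mul(3, Add(Add(d, j), 75))) = Add(-6, Mul(3, Add(75, d, j))) = Add(-6, Add(225, Mul(3, d), Mul(3, j))) = Add(219, Mul(3, d), Mul(3, j)))
Mul(Add(37103, 9149), Pow(Add(Add(-5353, -9582), Function('C')(212, -219)), -1)) = Mul(Add(37103, 9149), Pow(Add(Add(-5353, -9582), Add(219, Mul(3, 212), Mul(3, -219))), -1)) = Mul(46252, Pow(Add(-14935, Add(219, 636, -657)), -1)) = Mul(46252, Pow(Add(-14935, 198), -1)) = Mul(46252, Pow(-14737, -1)) = Mul(46252, Rational(-1, 14737)) = Rational(-46252, 14737)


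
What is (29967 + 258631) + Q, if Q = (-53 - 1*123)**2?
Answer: 319574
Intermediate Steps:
Q = 30976 (Q = (-53 - 123)**2 = (-176)**2 = 30976)
(29967 + 258631) + Q = (29967 + 258631) + 30976 = 288598 + 30976 = 319574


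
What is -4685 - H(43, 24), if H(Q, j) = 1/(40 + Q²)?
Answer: -8849966/1889 ≈ -4685.0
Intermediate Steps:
-4685 - H(43, 24) = -4685 - 1/(40 + 43²) = -4685 - 1/(40 + 1849) = -4685 - 1/1889 = -8849966/1889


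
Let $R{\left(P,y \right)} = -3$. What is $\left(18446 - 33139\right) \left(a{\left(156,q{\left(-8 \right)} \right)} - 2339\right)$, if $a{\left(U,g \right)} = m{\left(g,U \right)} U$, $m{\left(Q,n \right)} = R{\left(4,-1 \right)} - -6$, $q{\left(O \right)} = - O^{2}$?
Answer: $27490603$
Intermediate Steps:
$m{\left(Q,n \right)} = 3$ ($m{\left(Q,n \right)} = -3 - -6 = -3 + 6 = 3$)
$a{\left(U,g \right)} = 3 U$
$\left(18446 - 33139\right) \left(a{\left(156,q{\left(-8 \right)} \right)} - 2339\right) = \left(18446 - 33139\right) \left(3 \cdot 156 - 2339\right) = - 14693 \left(468 - 2339\right) = \left(-14693\right) \left(-1871\right) = 27490603$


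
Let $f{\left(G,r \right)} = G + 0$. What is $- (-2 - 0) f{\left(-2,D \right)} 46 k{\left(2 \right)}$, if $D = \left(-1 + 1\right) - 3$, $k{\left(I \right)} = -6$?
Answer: $1104$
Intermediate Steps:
$D = -3$ ($D = 0 - 3 = -3$)
$f{\left(G,r \right)} = G$
$- (-2 - 0) f{\left(-2,D \right)} 46 k{\left(2 \right)} = - (-2 - 0) \left(-2\right) 46 \left(-6\right) = - (-2 + 0) \left(-2\right) 46 \left(-6\right) = \left(-1\right) \left(-2\right) \left(-2\right) 46 \left(-6\right) = 2 \left(-2\right) 46 \left(-6\right) = \left(-4\right) 46 \left(-6\right) = \left(-184\right) \left(-6\right) = 1104$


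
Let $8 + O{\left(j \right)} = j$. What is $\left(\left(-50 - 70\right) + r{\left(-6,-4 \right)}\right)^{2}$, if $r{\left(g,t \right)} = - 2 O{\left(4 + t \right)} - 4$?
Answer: $11664$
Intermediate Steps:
$O{\left(j \right)} = -8 + j$
$r{\left(g,t \right)} = 4 - 2 t$ ($r{\left(g,t \right)} = - 2 \left(-8 + \left(4 + t\right)\right) - 4 = - 2 \left(-4 + t\right) - 4 = \left(8 - 2 t\right) - 4 = 4 - 2 t$)
$\left(\left(-50 - 70\right) + r{\left(-6,-4 \right)}\right)^{2} = \left(\left(-50 - 70\right) + \left(4 - -8\right)\right)^{2} = \left(-120 + \left(4 + 8\right)\right)^{2} = \left(-120 + 12\right)^{2} = \left(-108\right)^{2} = 11664$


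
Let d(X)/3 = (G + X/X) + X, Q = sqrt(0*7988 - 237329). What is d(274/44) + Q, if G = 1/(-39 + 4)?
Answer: 16629/770 + I*sqrt(237329) ≈ 21.596 + 487.16*I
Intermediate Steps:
G = -1/35 (G = 1/(-35) = -1/35 ≈ -0.028571)
Q = I*sqrt(237329) (Q = sqrt(0 - 237329) = sqrt(-237329) = I*sqrt(237329) ≈ 487.16*I)
d(X) = 102/35 + 3*X (d(X) = 3*((-1/35 + X/X) + X) = 3*((-1/35 + 1) + X) = 3*(34/35 + X) = 102/35 + 3*X)
d(274/44) + Q = (102/35 + 3*(274/44)) + I*sqrt(237329) = (102/35 + 3*(274*(1/44))) + I*sqrt(237329) = (102/35 + 3*(137/22)) + I*sqrt(237329) = (102/35 + 411/22) + I*sqrt(237329) = 16629/770 + I*sqrt(237329)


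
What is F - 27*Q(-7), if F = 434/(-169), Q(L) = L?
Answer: 31507/169 ≈ 186.43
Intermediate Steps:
F = -434/169 (F = 434*(-1/169) = -434/169 ≈ -2.5680)
F - 27*Q(-7) = -434/169 - 27*(-7) = -434/169 + 189 = 31507/169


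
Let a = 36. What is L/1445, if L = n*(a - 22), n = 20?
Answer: 56/289 ≈ 0.19377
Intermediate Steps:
L = 280 (L = 20*(36 - 22) = 20*14 = 280)
L/1445 = 280/1445 = 280*(1/1445) = 56/289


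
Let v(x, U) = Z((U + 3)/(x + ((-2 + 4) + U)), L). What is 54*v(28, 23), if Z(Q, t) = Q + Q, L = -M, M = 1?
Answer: 2808/53 ≈ 52.981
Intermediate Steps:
L = -1 (L = -1*1 = -1)
Z(Q, t) = 2*Q
v(x, U) = 2*(3 + U)/(2 + U + x) (v(x, U) = 2*((U + 3)/(x + ((-2 + 4) + U))) = 2*((3 + U)/(x + (2 + U))) = 2*((3 + U)/(2 + U + x)) = 2*(3 + U)/(2 + U + x))
54*v(28, 23) = 54*(2*(3 + 23)/(2 + 23 + 28)) = 54*(2*26/53) = 54*(2*(1/53)*26) = 54*(52/53) = 2808/53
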